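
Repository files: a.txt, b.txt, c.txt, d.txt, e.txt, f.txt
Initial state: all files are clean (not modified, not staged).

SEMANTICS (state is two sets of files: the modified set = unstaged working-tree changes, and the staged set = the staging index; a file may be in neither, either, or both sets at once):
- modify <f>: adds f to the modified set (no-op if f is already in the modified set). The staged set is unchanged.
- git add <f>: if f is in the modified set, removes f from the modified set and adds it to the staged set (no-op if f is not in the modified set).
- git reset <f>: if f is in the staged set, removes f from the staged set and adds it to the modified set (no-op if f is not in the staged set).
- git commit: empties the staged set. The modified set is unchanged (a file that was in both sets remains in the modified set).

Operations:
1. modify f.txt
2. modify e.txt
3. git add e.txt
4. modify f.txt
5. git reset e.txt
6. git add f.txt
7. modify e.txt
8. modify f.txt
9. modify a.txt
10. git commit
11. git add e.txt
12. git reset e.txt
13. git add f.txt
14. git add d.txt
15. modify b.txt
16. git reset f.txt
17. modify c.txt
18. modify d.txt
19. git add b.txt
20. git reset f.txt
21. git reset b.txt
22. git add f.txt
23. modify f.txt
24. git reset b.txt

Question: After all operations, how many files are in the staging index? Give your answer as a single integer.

Answer: 1

Derivation:
After op 1 (modify f.txt): modified={f.txt} staged={none}
After op 2 (modify e.txt): modified={e.txt, f.txt} staged={none}
After op 3 (git add e.txt): modified={f.txt} staged={e.txt}
After op 4 (modify f.txt): modified={f.txt} staged={e.txt}
After op 5 (git reset e.txt): modified={e.txt, f.txt} staged={none}
After op 6 (git add f.txt): modified={e.txt} staged={f.txt}
After op 7 (modify e.txt): modified={e.txt} staged={f.txt}
After op 8 (modify f.txt): modified={e.txt, f.txt} staged={f.txt}
After op 9 (modify a.txt): modified={a.txt, e.txt, f.txt} staged={f.txt}
After op 10 (git commit): modified={a.txt, e.txt, f.txt} staged={none}
After op 11 (git add e.txt): modified={a.txt, f.txt} staged={e.txt}
After op 12 (git reset e.txt): modified={a.txt, e.txt, f.txt} staged={none}
After op 13 (git add f.txt): modified={a.txt, e.txt} staged={f.txt}
After op 14 (git add d.txt): modified={a.txt, e.txt} staged={f.txt}
After op 15 (modify b.txt): modified={a.txt, b.txt, e.txt} staged={f.txt}
After op 16 (git reset f.txt): modified={a.txt, b.txt, e.txt, f.txt} staged={none}
After op 17 (modify c.txt): modified={a.txt, b.txt, c.txt, e.txt, f.txt} staged={none}
After op 18 (modify d.txt): modified={a.txt, b.txt, c.txt, d.txt, e.txt, f.txt} staged={none}
After op 19 (git add b.txt): modified={a.txt, c.txt, d.txt, e.txt, f.txt} staged={b.txt}
After op 20 (git reset f.txt): modified={a.txt, c.txt, d.txt, e.txt, f.txt} staged={b.txt}
After op 21 (git reset b.txt): modified={a.txt, b.txt, c.txt, d.txt, e.txt, f.txt} staged={none}
After op 22 (git add f.txt): modified={a.txt, b.txt, c.txt, d.txt, e.txt} staged={f.txt}
After op 23 (modify f.txt): modified={a.txt, b.txt, c.txt, d.txt, e.txt, f.txt} staged={f.txt}
After op 24 (git reset b.txt): modified={a.txt, b.txt, c.txt, d.txt, e.txt, f.txt} staged={f.txt}
Final staged set: {f.txt} -> count=1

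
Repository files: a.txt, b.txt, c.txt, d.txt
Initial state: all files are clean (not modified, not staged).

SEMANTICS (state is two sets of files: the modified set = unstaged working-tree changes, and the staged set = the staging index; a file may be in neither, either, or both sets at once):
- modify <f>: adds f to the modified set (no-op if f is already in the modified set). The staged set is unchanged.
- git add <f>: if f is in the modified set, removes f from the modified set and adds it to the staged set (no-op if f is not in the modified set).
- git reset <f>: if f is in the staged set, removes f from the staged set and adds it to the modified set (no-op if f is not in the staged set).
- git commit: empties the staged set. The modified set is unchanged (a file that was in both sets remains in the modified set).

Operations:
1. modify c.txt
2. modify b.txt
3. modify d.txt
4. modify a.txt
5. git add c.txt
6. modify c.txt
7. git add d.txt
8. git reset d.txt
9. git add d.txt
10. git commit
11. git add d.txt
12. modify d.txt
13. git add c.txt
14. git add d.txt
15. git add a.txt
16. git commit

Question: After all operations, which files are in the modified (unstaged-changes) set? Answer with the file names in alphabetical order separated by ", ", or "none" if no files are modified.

Answer: b.txt

Derivation:
After op 1 (modify c.txt): modified={c.txt} staged={none}
After op 2 (modify b.txt): modified={b.txt, c.txt} staged={none}
After op 3 (modify d.txt): modified={b.txt, c.txt, d.txt} staged={none}
After op 4 (modify a.txt): modified={a.txt, b.txt, c.txt, d.txt} staged={none}
After op 5 (git add c.txt): modified={a.txt, b.txt, d.txt} staged={c.txt}
After op 6 (modify c.txt): modified={a.txt, b.txt, c.txt, d.txt} staged={c.txt}
After op 7 (git add d.txt): modified={a.txt, b.txt, c.txt} staged={c.txt, d.txt}
After op 8 (git reset d.txt): modified={a.txt, b.txt, c.txt, d.txt} staged={c.txt}
After op 9 (git add d.txt): modified={a.txt, b.txt, c.txt} staged={c.txt, d.txt}
After op 10 (git commit): modified={a.txt, b.txt, c.txt} staged={none}
After op 11 (git add d.txt): modified={a.txt, b.txt, c.txt} staged={none}
After op 12 (modify d.txt): modified={a.txt, b.txt, c.txt, d.txt} staged={none}
After op 13 (git add c.txt): modified={a.txt, b.txt, d.txt} staged={c.txt}
After op 14 (git add d.txt): modified={a.txt, b.txt} staged={c.txt, d.txt}
After op 15 (git add a.txt): modified={b.txt} staged={a.txt, c.txt, d.txt}
After op 16 (git commit): modified={b.txt} staged={none}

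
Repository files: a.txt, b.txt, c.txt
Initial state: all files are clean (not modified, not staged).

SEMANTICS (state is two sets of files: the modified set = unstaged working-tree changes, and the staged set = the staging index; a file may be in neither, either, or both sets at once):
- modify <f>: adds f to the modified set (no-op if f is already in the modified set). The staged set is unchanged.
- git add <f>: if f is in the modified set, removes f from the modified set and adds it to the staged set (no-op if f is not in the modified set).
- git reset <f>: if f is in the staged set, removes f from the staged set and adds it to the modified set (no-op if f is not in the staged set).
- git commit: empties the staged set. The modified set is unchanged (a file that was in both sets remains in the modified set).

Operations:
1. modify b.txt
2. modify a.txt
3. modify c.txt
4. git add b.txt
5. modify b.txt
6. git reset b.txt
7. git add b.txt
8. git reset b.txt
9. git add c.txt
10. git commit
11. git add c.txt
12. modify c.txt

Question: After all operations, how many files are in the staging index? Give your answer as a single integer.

Answer: 0

Derivation:
After op 1 (modify b.txt): modified={b.txt} staged={none}
After op 2 (modify a.txt): modified={a.txt, b.txt} staged={none}
After op 3 (modify c.txt): modified={a.txt, b.txt, c.txt} staged={none}
After op 4 (git add b.txt): modified={a.txt, c.txt} staged={b.txt}
After op 5 (modify b.txt): modified={a.txt, b.txt, c.txt} staged={b.txt}
After op 6 (git reset b.txt): modified={a.txt, b.txt, c.txt} staged={none}
After op 7 (git add b.txt): modified={a.txt, c.txt} staged={b.txt}
After op 8 (git reset b.txt): modified={a.txt, b.txt, c.txt} staged={none}
After op 9 (git add c.txt): modified={a.txt, b.txt} staged={c.txt}
After op 10 (git commit): modified={a.txt, b.txt} staged={none}
After op 11 (git add c.txt): modified={a.txt, b.txt} staged={none}
After op 12 (modify c.txt): modified={a.txt, b.txt, c.txt} staged={none}
Final staged set: {none} -> count=0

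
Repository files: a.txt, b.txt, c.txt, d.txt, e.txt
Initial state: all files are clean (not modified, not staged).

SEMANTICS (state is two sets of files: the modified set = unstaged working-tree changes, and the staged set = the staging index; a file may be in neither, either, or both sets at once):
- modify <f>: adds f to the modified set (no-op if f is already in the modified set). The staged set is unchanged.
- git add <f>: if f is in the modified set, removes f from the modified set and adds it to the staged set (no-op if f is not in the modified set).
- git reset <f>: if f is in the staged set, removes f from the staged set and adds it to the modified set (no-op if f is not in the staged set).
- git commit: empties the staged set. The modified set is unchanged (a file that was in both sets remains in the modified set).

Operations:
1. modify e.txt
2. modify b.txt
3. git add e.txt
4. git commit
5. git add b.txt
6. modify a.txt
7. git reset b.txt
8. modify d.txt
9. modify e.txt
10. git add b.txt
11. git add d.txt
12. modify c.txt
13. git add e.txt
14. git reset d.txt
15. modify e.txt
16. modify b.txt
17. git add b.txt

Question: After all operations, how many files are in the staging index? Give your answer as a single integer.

Answer: 2

Derivation:
After op 1 (modify e.txt): modified={e.txt} staged={none}
After op 2 (modify b.txt): modified={b.txt, e.txt} staged={none}
After op 3 (git add e.txt): modified={b.txt} staged={e.txt}
After op 4 (git commit): modified={b.txt} staged={none}
After op 5 (git add b.txt): modified={none} staged={b.txt}
After op 6 (modify a.txt): modified={a.txt} staged={b.txt}
After op 7 (git reset b.txt): modified={a.txt, b.txt} staged={none}
After op 8 (modify d.txt): modified={a.txt, b.txt, d.txt} staged={none}
After op 9 (modify e.txt): modified={a.txt, b.txt, d.txt, e.txt} staged={none}
After op 10 (git add b.txt): modified={a.txt, d.txt, e.txt} staged={b.txt}
After op 11 (git add d.txt): modified={a.txt, e.txt} staged={b.txt, d.txt}
After op 12 (modify c.txt): modified={a.txt, c.txt, e.txt} staged={b.txt, d.txt}
After op 13 (git add e.txt): modified={a.txt, c.txt} staged={b.txt, d.txt, e.txt}
After op 14 (git reset d.txt): modified={a.txt, c.txt, d.txt} staged={b.txt, e.txt}
After op 15 (modify e.txt): modified={a.txt, c.txt, d.txt, e.txt} staged={b.txt, e.txt}
After op 16 (modify b.txt): modified={a.txt, b.txt, c.txt, d.txt, e.txt} staged={b.txt, e.txt}
After op 17 (git add b.txt): modified={a.txt, c.txt, d.txt, e.txt} staged={b.txt, e.txt}
Final staged set: {b.txt, e.txt} -> count=2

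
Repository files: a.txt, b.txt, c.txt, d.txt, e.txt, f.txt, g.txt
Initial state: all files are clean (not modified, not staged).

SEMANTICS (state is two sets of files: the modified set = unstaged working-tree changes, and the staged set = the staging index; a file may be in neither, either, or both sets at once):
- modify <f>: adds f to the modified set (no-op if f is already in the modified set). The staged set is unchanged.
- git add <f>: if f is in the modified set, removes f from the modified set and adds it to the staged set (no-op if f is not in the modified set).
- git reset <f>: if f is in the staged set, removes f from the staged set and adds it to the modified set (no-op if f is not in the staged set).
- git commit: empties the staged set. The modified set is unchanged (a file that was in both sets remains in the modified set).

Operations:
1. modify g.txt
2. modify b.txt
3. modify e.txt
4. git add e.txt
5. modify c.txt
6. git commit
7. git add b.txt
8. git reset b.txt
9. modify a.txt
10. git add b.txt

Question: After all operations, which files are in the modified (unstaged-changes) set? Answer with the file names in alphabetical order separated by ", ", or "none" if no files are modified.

Answer: a.txt, c.txt, g.txt

Derivation:
After op 1 (modify g.txt): modified={g.txt} staged={none}
After op 2 (modify b.txt): modified={b.txt, g.txt} staged={none}
After op 3 (modify e.txt): modified={b.txt, e.txt, g.txt} staged={none}
After op 4 (git add e.txt): modified={b.txt, g.txt} staged={e.txt}
After op 5 (modify c.txt): modified={b.txt, c.txt, g.txt} staged={e.txt}
After op 6 (git commit): modified={b.txt, c.txt, g.txt} staged={none}
After op 7 (git add b.txt): modified={c.txt, g.txt} staged={b.txt}
After op 8 (git reset b.txt): modified={b.txt, c.txt, g.txt} staged={none}
After op 9 (modify a.txt): modified={a.txt, b.txt, c.txt, g.txt} staged={none}
After op 10 (git add b.txt): modified={a.txt, c.txt, g.txt} staged={b.txt}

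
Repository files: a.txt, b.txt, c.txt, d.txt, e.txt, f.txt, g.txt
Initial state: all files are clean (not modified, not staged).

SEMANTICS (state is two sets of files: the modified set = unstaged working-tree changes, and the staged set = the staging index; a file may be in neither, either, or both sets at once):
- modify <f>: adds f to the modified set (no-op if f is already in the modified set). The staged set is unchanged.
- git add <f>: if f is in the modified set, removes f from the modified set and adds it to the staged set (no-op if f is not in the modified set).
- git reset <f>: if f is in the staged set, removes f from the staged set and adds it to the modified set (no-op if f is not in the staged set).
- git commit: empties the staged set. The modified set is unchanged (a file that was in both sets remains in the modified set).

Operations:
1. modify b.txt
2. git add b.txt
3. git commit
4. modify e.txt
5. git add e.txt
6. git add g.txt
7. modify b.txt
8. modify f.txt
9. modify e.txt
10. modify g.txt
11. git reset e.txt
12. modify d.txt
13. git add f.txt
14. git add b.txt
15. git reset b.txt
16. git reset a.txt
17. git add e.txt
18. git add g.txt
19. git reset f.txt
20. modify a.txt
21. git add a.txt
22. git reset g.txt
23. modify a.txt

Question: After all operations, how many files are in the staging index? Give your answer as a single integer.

After op 1 (modify b.txt): modified={b.txt} staged={none}
After op 2 (git add b.txt): modified={none} staged={b.txt}
After op 3 (git commit): modified={none} staged={none}
After op 4 (modify e.txt): modified={e.txt} staged={none}
After op 5 (git add e.txt): modified={none} staged={e.txt}
After op 6 (git add g.txt): modified={none} staged={e.txt}
After op 7 (modify b.txt): modified={b.txt} staged={e.txt}
After op 8 (modify f.txt): modified={b.txt, f.txt} staged={e.txt}
After op 9 (modify e.txt): modified={b.txt, e.txt, f.txt} staged={e.txt}
After op 10 (modify g.txt): modified={b.txt, e.txt, f.txt, g.txt} staged={e.txt}
After op 11 (git reset e.txt): modified={b.txt, e.txt, f.txt, g.txt} staged={none}
After op 12 (modify d.txt): modified={b.txt, d.txt, e.txt, f.txt, g.txt} staged={none}
After op 13 (git add f.txt): modified={b.txt, d.txt, e.txt, g.txt} staged={f.txt}
After op 14 (git add b.txt): modified={d.txt, e.txt, g.txt} staged={b.txt, f.txt}
After op 15 (git reset b.txt): modified={b.txt, d.txt, e.txt, g.txt} staged={f.txt}
After op 16 (git reset a.txt): modified={b.txt, d.txt, e.txt, g.txt} staged={f.txt}
After op 17 (git add e.txt): modified={b.txt, d.txt, g.txt} staged={e.txt, f.txt}
After op 18 (git add g.txt): modified={b.txt, d.txt} staged={e.txt, f.txt, g.txt}
After op 19 (git reset f.txt): modified={b.txt, d.txt, f.txt} staged={e.txt, g.txt}
After op 20 (modify a.txt): modified={a.txt, b.txt, d.txt, f.txt} staged={e.txt, g.txt}
After op 21 (git add a.txt): modified={b.txt, d.txt, f.txt} staged={a.txt, e.txt, g.txt}
After op 22 (git reset g.txt): modified={b.txt, d.txt, f.txt, g.txt} staged={a.txt, e.txt}
After op 23 (modify a.txt): modified={a.txt, b.txt, d.txt, f.txt, g.txt} staged={a.txt, e.txt}
Final staged set: {a.txt, e.txt} -> count=2

Answer: 2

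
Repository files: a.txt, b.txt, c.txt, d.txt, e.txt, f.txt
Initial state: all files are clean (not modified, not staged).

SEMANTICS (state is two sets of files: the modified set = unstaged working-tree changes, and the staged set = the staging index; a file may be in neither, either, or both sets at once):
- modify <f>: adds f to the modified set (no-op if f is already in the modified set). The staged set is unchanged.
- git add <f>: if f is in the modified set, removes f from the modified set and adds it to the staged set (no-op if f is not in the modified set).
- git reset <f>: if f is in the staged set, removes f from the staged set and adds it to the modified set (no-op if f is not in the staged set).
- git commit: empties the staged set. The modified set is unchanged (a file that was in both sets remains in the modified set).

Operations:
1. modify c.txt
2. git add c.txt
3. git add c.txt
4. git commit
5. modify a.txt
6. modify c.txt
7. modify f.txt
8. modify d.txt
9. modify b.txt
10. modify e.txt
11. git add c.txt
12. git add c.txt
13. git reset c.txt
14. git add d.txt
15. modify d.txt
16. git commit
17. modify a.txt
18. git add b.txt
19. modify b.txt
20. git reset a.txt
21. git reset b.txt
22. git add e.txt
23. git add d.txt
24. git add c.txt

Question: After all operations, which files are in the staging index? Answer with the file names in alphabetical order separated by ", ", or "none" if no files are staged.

After op 1 (modify c.txt): modified={c.txt} staged={none}
After op 2 (git add c.txt): modified={none} staged={c.txt}
After op 3 (git add c.txt): modified={none} staged={c.txt}
After op 4 (git commit): modified={none} staged={none}
After op 5 (modify a.txt): modified={a.txt} staged={none}
After op 6 (modify c.txt): modified={a.txt, c.txt} staged={none}
After op 7 (modify f.txt): modified={a.txt, c.txt, f.txt} staged={none}
After op 8 (modify d.txt): modified={a.txt, c.txt, d.txt, f.txt} staged={none}
After op 9 (modify b.txt): modified={a.txt, b.txt, c.txt, d.txt, f.txt} staged={none}
After op 10 (modify e.txt): modified={a.txt, b.txt, c.txt, d.txt, e.txt, f.txt} staged={none}
After op 11 (git add c.txt): modified={a.txt, b.txt, d.txt, e.txt, f.txt} staged={c.txt}
After op 12 (git add c.txt): modified={a.txt, b.txt, d.txt, e.txt, f.txt} staged={c.txt}
After op 13 (git reset c.txt): modified={a.txt, b.txt, c.txt, d.txt, e.txt, f.txt} staged={none}
After op 14 (git add d.txt): modified={a.txt, b.txt, c.txt, e.txt, f.txt} staged={d.txt}
After op 15 (modify d.txt): modified={a.txt, b.txt, c.txt, d.txt, e.txt, f.txt} staged={d.txt}
After op 16 (git commit): modified={a.txt, b.txt, c.txt, d.txt, e.txt, f.txt} staged={none}
After op 17 (modify a.txt): modified={a.txt, b.txt, c.txt, d.txt, e.txt, f.txt} staged={none}
After op 18 (git add b.txt): modified={a.txt, c.txt, d.txt, e.txt, f.txt} staged={b.txt}
After op 19 (modify b.txt): modified={a.txt, b.txt, c.txt, d.txt, e.txt, f.txt} staged={b.txt}
After op 20 (git reset a.txt): modified={a.txt, b.txt, c.txt, d.txt, e.txt, f.txt} staged={b.txt}
After op 21 (git reset b.txt): modified={a.txt, b.txt, c.txt, d.txt, e.txt, f.txt} staged={none}
After op 22 (git add e.txt): modified={a.txt, b.txt, c.txt, d.txt, f.txt} staged={e.txt}
After op 23 (git add d.txt): modified={a.txt, b.txt, c.txt, f.txt} staged={d.txt, e.txt}
After op 24 (git add c.txt): modified={a.txt, b.txt, f.txt} staged={c.txt, d.txt, e.txt}

Answer: c.txt, d.txt, e.txt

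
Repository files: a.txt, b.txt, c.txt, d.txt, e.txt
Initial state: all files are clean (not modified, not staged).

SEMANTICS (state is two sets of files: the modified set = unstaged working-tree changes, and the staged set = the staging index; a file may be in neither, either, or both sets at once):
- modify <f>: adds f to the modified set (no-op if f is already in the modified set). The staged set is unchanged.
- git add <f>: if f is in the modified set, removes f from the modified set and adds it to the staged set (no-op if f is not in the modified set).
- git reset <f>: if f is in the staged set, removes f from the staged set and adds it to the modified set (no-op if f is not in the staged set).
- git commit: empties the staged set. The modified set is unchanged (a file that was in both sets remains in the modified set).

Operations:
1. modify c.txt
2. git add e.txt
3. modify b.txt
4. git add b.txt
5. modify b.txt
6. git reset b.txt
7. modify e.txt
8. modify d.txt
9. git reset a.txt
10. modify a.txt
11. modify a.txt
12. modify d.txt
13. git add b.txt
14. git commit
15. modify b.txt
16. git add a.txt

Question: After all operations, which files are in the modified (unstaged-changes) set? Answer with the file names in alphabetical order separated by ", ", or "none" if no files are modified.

Answer: b.txt, c.txt, d.txt, e.txt

Derivation:
After op 1 (modify c.txt): modified={c.txt} staged={none}
After op 2 (git add e.txt): modified={c.txt} staged={none}
After op 3 (modify b.txt): modified={b.txt, c.txt} staged={none}
After op 4 (git add b.txt): modified={c.txt} staged={b.txt}
After op 5 (modify b.txt): modified={b.txt, c.txt} staged={b.txt}
After op 6 (git reset b.txt): modified={b.txt, c.txt} staged={none}
After op 7 (modify e.txt): modified={b.txt, c.txt, e.txt} staged={none}
After op 8 (modify d.txt): modified={b.txt, c.txt, d.txt, e.txt} staged={none}
After op 9 (git reset a.txt): modified={b.txt, c.txt, d.txt, e.txt} staged={none}
After op 10 (modify a.txt): modified={a.txt, b.txt, c.txt, d.txt, e.txt} staged={none}
After op 11 (modify a.txt): modified={a.txt, b.txt, c.txt, d.txt, e.txt} staged={none}
After op 12 (modify d.txt): modified={a.txt, b.txt, c.txt, d.txt, e.txt} staged={none}
After op 13 (git add b.txt): modified={a.txt, c.txt, d.txt, e.txt} staged={b.txt}
After op 14 (git commit): modified={a.txt, c.txt, d.txt, e.txt} staged={none}
After op 15 (modify b.txt): modified={a.txt, b.txt, c.txt, d.txt, e.txt} staged={none}
After op 16 (git add a.txt): modified={b.txt, c.txt, d.txt, e.txt} staged={a.txt}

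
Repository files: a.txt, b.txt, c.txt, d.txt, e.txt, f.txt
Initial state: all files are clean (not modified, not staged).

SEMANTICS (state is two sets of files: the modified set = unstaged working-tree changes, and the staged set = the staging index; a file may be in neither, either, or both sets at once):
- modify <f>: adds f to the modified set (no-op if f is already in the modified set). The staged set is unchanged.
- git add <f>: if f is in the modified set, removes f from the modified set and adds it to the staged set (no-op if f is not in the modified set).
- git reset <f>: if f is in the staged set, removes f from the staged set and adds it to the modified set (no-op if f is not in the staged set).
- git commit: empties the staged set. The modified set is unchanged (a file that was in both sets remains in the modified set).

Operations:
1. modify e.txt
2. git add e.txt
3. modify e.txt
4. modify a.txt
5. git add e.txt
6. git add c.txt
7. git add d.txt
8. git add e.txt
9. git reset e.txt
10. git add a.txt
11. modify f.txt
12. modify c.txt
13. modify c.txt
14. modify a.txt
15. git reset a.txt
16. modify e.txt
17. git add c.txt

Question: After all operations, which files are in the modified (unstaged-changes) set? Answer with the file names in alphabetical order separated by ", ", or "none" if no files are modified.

After op 1 (modify e.txt): modified={e.txt} staged={none}
After op 2 (git add e.txt): modified={none} staged={e.txt}
After op 3 (modify e.txt): modified={e.txt} staged={e.txt}
After op 4 (modify a.txt): modified={a.txt, e.txt} staged={e.txt}
After op 5 (git add e.txt): modified={a.txt} staged={e.txt}
After op 6 (git add c.txt): modified={a.txt} staged={e.txt}
After op 7 (git add d.txt): modified={a.txt} staged={e.txt}
After op 8 (git add e.txt): modified={a.txt} staged={e.txt}
After op 9 (git reset e.txt): modified={a.txt, e.txt} staged={none}
After op 10 (git add a.txt): modified={e.txt} staged={a.txt}
After op 11 (modify f.txt): modified={e.txt, f.txt} staged={a.txt}
After op 12 (modify c.txt): modified={c.txt, e.txt, f.txt} staged={a.txt}
After op 13 (modify c.txt): modified={c.txt, e.txt, f.txt} staged={a.txt}
After op 14 (modify a.txt): modified={a.txt, c.txt, e.txt, f.txt} staged={a.txt}
After op 15 (git reset a.txt): modified={a.txt, c.txt, e.txt, f.txt} staged={none}
After op 16 (modify e.txt): modified={a.txt, c.txt, e.txt, f.txt} staged={none}
After op 17 (git add c.txt): modified={a.txt, e.txt, f.txt} staged={c.txt}

Answer: a.txt, e.txt, f.txt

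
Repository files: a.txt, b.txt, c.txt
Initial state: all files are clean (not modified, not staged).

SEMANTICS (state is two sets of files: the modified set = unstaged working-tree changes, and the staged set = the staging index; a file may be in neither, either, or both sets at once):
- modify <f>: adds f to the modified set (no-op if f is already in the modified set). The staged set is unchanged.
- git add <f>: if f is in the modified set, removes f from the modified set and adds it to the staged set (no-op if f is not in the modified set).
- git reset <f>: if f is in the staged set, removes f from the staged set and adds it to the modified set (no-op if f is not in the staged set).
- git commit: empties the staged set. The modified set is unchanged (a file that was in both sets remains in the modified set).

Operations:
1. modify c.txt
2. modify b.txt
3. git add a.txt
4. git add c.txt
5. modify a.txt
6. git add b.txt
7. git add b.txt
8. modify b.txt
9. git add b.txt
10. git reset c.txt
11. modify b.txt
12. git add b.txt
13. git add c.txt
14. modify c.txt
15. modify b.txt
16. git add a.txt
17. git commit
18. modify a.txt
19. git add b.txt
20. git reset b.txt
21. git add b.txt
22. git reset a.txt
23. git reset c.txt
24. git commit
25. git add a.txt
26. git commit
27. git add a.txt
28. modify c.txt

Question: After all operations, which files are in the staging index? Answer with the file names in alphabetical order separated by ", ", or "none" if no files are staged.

After op 1 (modify c.txt): modified={c.txt} staged={none}
After op 2 (modify b.txt): modified={b.txt, c.txt} staged={none}
After op 3 (git add a.txt): modified={b.txt, c.txt} staged={none}
After op 4 (git add c.txt): modified={b.txt} staged={c.txt}
After op 5 (modify a.txt): modified={a.txt, b.txt} staged={c.txt}
After op 6 (git add b.txt): modified={a.txt} staged={b.txt, c.txt}
After op 7 (git add b.txt): modified={a.txt} staged={b.txt, c.txt}
After op 8 (modify b.txt): modified={a.txt, b.txt} staged={b.txt, c.txt}
After op 9 (git add b.txt): modified={a.txt} staged={b.txt, c.txt}
After op 10 (git reset c.txt): modified={a.txt, c.txt} staged={b.txt}
After op 11 (modify b.txt): modified={a.txt, b.txt, c.txt} staged={b.txt}
After op 12 (git add b.txt): modified={a.txt, c.txt} staged={b.txt}
After op 13 (git add c.txt): modified={a.txt} staged={b.txt, c.txt}
After op 14 (modify c.txt): modified={a.txt, c.txt} staged={b.txt, c.txt}
After op 15 (modify b.txt): modified={a.txt, b.txt, c.txt} staged={b.txt, c.txt}
After op 16 (git add a.txt): modified={b.txt, c.txt} staged={a.txt, b.txt, c.txt}
After op 17 (git commit): modified={b.txt, c.txt} staged={none}
After op 18 (modify a.txt): modified={a.txt, b.txt, c.txt} staged={none}
After op 19 (git add b.txt): modified={a.txt, c.txt} staged={b.txt}
After op 20 (git reset b.txt): modified={a.txt, b.txt, c.txt} staged={none}
After op 21 (git add b.txt): modified={a.txt, c.txt} staged={b.txt}
After op 22 (git reset a.txt): modified={a.txt, c.txt} staged={b.txt}
After op 23 (git reset c.txt): modified={a.txt, c.txt} staged={b.txt}
After op 24 (git commit): modified={a.txt, c.txt} staged={none}
After op 25 (git add a.txt): modified={c.txt} staged={a.txt}
After op 26 (git commit): modified={c.txt} staged={none}
After op 27 (git add a.txt): modified={c.txt} staged={none}
After op 28 (modify c.txt): modified={c.txt} staged={none}

Answer: none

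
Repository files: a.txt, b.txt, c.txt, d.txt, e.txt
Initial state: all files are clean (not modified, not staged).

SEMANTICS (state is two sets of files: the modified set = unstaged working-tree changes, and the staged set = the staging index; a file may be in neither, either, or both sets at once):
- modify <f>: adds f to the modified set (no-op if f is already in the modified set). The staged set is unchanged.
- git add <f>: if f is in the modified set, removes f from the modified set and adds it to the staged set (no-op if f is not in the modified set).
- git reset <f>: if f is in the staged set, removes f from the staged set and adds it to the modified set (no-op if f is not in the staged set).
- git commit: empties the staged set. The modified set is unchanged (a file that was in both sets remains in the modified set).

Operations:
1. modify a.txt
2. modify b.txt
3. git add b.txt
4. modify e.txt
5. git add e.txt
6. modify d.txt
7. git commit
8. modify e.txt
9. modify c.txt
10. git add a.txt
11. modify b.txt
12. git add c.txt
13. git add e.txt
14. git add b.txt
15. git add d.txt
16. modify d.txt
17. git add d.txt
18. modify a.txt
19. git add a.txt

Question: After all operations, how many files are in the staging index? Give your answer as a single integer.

After op 1 (modify a.txt): modified={a.txt} staged={none}
After op 2 (modify b.txt): modified={a.txt, b.txt} staged={none}
After op 3 (git add b.txt): modified={a.txt} staged={b.txt}
After op 4 (modify e.txt): modified={a.txt, e.txt} staged={b.txt}
After op 5 (git add e.txt): modified={a.txt} staged={b.txt, e.txt}
After op 6 (modify d.txt): modified={a.txt, d.txt} staged={b.txt, e.txt}
After op 7 (git commit): modified={a.txt, d.txt} staged={none}
After op 8 (modify e.txt): modified={a.txt, d.txt, e.txt} staged={none}
After op 9 (modify c.txt): modified={a.txt, c.txt, d.txt, e.txt} staged={none}
After op 10 (git add a.txt): modified={c.txt, d.txt, e.txt} staged={a.txt}
After op 11 (modify b.txt): modified={b.txt, c.txt, d.txt, e.txt} staged={a.txt}
After op 12 (git add c.txt): modified={b.txt, d.txt, e.txt} staged={a.txt, c.txt}
After op 13 (git add e.txt): modified={b.txt, d.txt} staged={a.txt, c.txt, e.txt}
After op 14 (git add b.txt): modified={d.txt} staged={a.txt, b.txt, c.txt, e.txt}
After op 15 (git add d.txt): modified={none} staged={a.txt, b.txt, c.txt, d.txt, e.txt}
After op 16 (modify d.txt): modified={d.txt} staged={a.txt, b.txt, c.txt, d.txt, e.txt}
After op 17 (git add d.txt): modified={none} staged={a.txt, b.txt, c.txt, d.txt, e.txt}
After op 18 (modify a.txt): modified={a.txt} staged={a.txt, b.txt, c.txt, d.txt, e.txt}
After op 19 (git add a.txt): modified={none} staged={a.txt, b.txt, c.txt, d.txt, e.txt}
Final staged set: {a.txt, b.txt, c.txt, d.txt, e.txt} -> count=5

Answer: 5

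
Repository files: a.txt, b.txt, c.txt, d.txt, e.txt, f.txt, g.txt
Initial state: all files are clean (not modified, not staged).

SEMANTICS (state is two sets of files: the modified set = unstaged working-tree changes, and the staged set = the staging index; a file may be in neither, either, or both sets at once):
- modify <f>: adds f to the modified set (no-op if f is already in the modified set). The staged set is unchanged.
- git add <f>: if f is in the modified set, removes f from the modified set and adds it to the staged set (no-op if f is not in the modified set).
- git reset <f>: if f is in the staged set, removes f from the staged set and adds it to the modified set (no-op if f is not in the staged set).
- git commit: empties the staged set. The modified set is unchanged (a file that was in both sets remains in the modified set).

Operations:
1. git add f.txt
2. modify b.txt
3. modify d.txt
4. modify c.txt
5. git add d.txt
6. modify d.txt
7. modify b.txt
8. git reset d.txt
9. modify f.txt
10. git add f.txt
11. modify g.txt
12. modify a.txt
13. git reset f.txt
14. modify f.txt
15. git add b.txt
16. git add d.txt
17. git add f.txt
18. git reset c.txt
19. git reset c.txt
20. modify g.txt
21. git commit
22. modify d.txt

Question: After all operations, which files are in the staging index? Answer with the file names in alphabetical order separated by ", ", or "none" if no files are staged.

Answer: none

Derivation:
After op 1 (git add f.txt): modified={none} staged={none}
After op 2 (modify b.txt): modified={b.txt} staged={none}
After op 3 (modify d.txt): modified={b.txt, d.txt} staged={none}
After op 4 (modify c.txt): modified={b.txt, c.txt, d.txt} staged={none}
After op 5 (git add d.txt): modified={b.txt, c.txt} staged={d.txt}
After op 6 (modify d.txt): modified={b.txt, c.txt, d.txt} staged={d.txt}
After op 7 (modify b.txt): modified={b.txt, c.txt, d.txt} staged={d.txt}
After op 8 (git reset d.txt): modified={b.txt, c.txt, d.txt} staged={none}
After op 9 (modify f.txt): modified={b.txt, c.txt, d.txt, f.txt} staged={none}
After op 10 (git add f.txt): modified={b.txt, c.txt, d.txt} staged={f.txt}
After op 11 (modify g.txt): modified={b.txt, c.txt, d.txt, g.txt} staged={f.txt}
After op 12 (modify a.txt): modified={a.txt, b.txt, c.txt, d.txt, g.txt} staged={f.txt}
After op 13 (git reset f.txt): modified={a.txt, b.txt, c.txt, d.txt, f.txt, g.txt} staged={none}
After op 14 (modify f.txt): modified={a.txt, b.txt, c.txt, d.txt, f.txt, g.txt} staged={none}
After op 15 (git add b.txt): modified={a.txt, c.txt, d.txt, f.txt, g.txt} staged={b.txt}
After op 16 (git add d.txt): modified={a.txt, c.txt, f.txt, g.txt} staged={b.txt, d.txt}
After op 17 (git add f.txt): modified={a.txt, c.txt, g.txt} staged={b.txt, d.txt, f.txt}
After op 18 (git reset c.txt): modified={a.txt, c.txt, g.txt} staged={b.txt, d.txt, f.txt}
After op 19 (git reset c.txt): modified={a.txt, c.txt, g.txt} staged={b.txt, d.txt, f.txt}
After op 20 (modify g.txt): modified={a.txt, c.txt, g.txt} staged={b.txt, d.txt, f.txt}
After op 21 (git commit): modified={a.txt, c.txt, g.txt} staged={none}
After op 22 (modify d.txt): modified={a.txt, c.txt, d.txt, g.txt} staged={none}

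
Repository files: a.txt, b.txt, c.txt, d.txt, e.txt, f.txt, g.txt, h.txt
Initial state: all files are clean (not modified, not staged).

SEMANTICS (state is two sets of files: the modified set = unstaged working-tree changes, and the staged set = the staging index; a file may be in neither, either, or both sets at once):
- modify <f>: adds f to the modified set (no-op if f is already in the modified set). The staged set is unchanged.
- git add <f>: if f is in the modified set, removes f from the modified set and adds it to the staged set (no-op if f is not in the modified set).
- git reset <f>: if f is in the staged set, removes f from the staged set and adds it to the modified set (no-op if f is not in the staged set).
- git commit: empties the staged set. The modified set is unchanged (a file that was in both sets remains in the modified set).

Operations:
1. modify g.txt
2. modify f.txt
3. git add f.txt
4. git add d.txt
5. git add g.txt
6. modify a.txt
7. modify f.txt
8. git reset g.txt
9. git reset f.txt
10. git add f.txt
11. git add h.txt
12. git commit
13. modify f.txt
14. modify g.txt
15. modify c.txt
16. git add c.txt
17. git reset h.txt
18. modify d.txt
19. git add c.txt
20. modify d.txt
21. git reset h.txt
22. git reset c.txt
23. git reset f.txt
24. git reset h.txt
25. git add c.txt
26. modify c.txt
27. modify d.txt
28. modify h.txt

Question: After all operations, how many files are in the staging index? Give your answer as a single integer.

Answer: 1

Derivation:
After op 1 (modify g.txt): modified={g.txt} staged={none}
After op 2 (modify f.txt): modified={f.txt, g.txt} staged={none}
After op 3 (git add f.txt): modified={g.txt} staged={f.txt}
After op 4 (git add d.txt): modified={g.txt} staged={f.txt}
After op 5 (git add g.txt): modified={none} staged={f.txt, g.txt}
After op 6 (modify a.txt): modified={a.txt} staged={f.txt, g.txt}
After op 7 (modify f.txt): modified={a.txt, f.txt} staged={f.txt, g.txt}
After op 8 (git reset g.txt): modified={a.txt, f.txt, g.txt} staged={f.txt}
After op 9 (git reset f.txt): modified={a.txt, f.txt, g.txt} staged={none}
After op 10 (git add f.txt): modified={a.txt, g.txt} staged={f.txt}
After op 11 (git add h.txt): modified={a.txt, g.txt} staged={f.txt}
After op 12 (git commit): modified={a.txt, g.txt} staged={none}
After op 13 (modify f.txt): modified={a.txt, f.txt, g.txt} staged={none}
After op 14 (modify g.txt): modified={a.txt, f.txt, g.txt} staged={none}
After op 15 (modify c.txt): modified={a.txt, c.txt, f.txt, g.txt} staged={none}
After op 16 (git add c.txt): modified={a.txt, f.txt, g.txt} staged={c.txt}
After op 17 (git reset h.txt): modified={a.txt, f.txt, g.txt} staged={c.txt}
After op 18 (modify d.txt): modified={a.txt, d.txt, f.txt, g.txt} staged={c.txt}
After op 19 (git add c.txt): modified={a.txt, d.txt, f.txt, g.txt} staged={c.txt}
After op 20 (modify d.txt): modified={a.txt, d.txt, f.txt, g.txt} staged={c.txt}
After op 21 (git reset h.txt): modified={a.txt, d.txt, f.txt, g.txt} staged={c.txt}
After op 22 (git reset c.txt): modified={a.txt, c.txt, d.txt, f.txt, g.txt} staged={none}
After op 23 (git reset f.txt): modified={a.txt, c.txt, d.txt, f.txt, g.txt} staged={none}
After op 24 (git reset h.txt): modified={a.txt, c.txt, d.txt, f.txt, g.txt} staged={none}
After op 25 (git add c.txt): modified={a.txt, d.txt, f.txt, g.txt} staged={c.txt}
After op 26 (modify c.txt): modified={a.txt, c.txt, d.txt, f.txt, g.txt} staged={c.txt}
After op 27 (modify d.txt): modified={a.txt, c.txt, d.txt, f.txt, g.txt} staged={c.txt}
After op 28 (modify h.txt): modified={a.txt, c.txt, d.txt, f.txt, g.txt, h.txt} staged={c.txt}
Final staged set: {c.txt} -> count=1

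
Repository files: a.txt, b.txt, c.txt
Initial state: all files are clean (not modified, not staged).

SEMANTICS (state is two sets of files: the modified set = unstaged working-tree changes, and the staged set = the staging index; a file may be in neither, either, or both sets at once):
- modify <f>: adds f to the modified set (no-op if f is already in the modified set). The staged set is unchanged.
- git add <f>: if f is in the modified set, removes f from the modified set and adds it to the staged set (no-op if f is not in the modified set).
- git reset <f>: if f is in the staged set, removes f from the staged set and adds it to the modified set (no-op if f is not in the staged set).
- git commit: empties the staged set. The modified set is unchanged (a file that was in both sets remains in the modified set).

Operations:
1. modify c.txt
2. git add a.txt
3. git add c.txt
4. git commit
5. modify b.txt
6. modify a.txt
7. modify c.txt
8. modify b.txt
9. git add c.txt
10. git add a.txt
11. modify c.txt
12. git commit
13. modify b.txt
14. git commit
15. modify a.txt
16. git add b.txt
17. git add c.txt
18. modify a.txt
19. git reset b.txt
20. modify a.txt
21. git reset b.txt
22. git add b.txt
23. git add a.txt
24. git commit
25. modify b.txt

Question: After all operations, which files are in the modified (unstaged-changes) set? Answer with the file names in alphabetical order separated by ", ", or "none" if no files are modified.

Answer: b.txt

Derivation:
After op 1 (modify c.txt): modified={c.txt} staged={none}
After op 2 (git add a.txt): modified={c.txt} staged={none}
After op 3 (git add c.txt): modified={none} staged={c.txt}
After op 4 (git commit): modified={none} staged={none}
After op 5 (modify b.txt): modified={b.txt} staged={none}
After op 6 (modify a.txt): modified={a.txt, b.txt} staged={none}
After op 7 (modify c.txt): modified={a.txt, b.txt, c.txt} staged={none}
After op 8 (modify b.txt): modified={a.txt, b.txt, c.txt} staged={none}
After op 9 (git add c.txt): modified={a.txt, b.txt} staged={c.txt}
After op 10 (git add a.txt): modified={b.txt} staged={a.txt, c.txt}
After op 11 (modify c.txt): modified={b.txt, c.txt} staged={a.txt, c.txt}
After op 12 (git commit): modified={b.txt, c.txt} staged={none}
After op 13 (modify b.txt): modified={b.txt, c.txt} staged={none}
After op 14 (git commit): modified={b.txt, c.txt} staged={none}
After op 15 (modify a.txt): modified={a.txt, b.txt, c.txt} staged={none}
After op 16 (git add b.txt): modified={a.txt, c.txt} staged={b.txt}
After op 17 (git add c.txt): modified={a.txt} staged={b.txt, c.txt}
After op 18 (modify a.txt): modified={a.txt} staged={b.txt, c.txt}
After op 19 (git reset b.txt): modified={a.txt, b.txt} staged={c.txt}
After op 20 (modify a.txt): modified={a.txt, b.txt} staged={c.txt}
After op 21 (git reset b.txt): modified={a.txt, b.txt} staged={c.txt}
After op 22 (git add b.txt): modified={a.txt} staged={b.txt, c.txt}
After op 23 (git add a.txt): modified={none} staged={a.txt, b.txt, c.txt}
After op 24 (git commit): modified={none} staged={none}
After op 25 (modify b.txt): modified={b.txt} staged={none}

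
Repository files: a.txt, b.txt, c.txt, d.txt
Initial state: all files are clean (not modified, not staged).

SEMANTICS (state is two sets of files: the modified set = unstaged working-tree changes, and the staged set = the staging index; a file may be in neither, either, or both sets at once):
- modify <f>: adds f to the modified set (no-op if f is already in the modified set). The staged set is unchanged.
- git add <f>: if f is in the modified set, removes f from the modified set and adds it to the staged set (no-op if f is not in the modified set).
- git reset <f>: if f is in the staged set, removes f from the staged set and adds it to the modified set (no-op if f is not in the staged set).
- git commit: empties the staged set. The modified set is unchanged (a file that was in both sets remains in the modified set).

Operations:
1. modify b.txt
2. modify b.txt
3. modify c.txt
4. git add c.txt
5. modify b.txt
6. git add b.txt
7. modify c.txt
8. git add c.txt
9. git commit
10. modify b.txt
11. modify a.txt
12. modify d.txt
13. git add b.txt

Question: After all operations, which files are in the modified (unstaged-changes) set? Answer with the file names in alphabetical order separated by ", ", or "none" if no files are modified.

After op 1 (modify b.txt): modified={b.txt} staged={none}
After op 2 (modify b.txt): modified={b.txt} staged={none}
After op 3 (modify c.txt): modified={b.txt, c.txt} staged={none}
After op 4 (git add c.txt): modified={b.txt} staged={c.txt}
After op 5 (modify b.txt): modified={b.txt} staged={c.txt}
After op 6 (git add b.txt): modified={none} staged={b.txt, c.txt}
After op 7 (modify c.txt): modified={c.txt} staged={b.txt, c.txt}
After op 8 (git add c.txt): modified={none} staged={b.txt, c.txt}
After op 9 (git commit): modified={none} staged={none}
After op 10 (modify b.txt): modified={b.txt} staged={none}
After op 11 (modify a.txt): modified={a.txt, b.txt} staged={none}
After op 12 (modify d.txt): modified={a.txt, b.txt, d.txt} staged={none}
After op 13 (git add b.txt): modified={a.txt, d.txt} staged={b.txt}

Answer: a.txt, d.txt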